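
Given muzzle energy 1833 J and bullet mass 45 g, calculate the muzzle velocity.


v = sqrt(2*E/m) = sqrt(2*1833/0.045) = 285.4 m/s

285.4 m/s


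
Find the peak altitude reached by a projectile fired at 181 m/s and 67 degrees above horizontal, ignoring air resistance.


H = (v0*sin(theta))^2 / (2g) = (181*sin(67°))^2 / (2*9.81) = 1415 m

1415 m


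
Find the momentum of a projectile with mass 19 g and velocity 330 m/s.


p = m*v = 0.019*330 = 6.27 kg·m/s

6.27 kg·m/s


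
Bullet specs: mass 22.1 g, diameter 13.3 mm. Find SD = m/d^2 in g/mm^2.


SD = m/d^2 = 22.1/13.3^2 = 0.1249 g/mm^2

0.1249 g/mm^2


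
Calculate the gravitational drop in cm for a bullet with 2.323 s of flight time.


drop = 0.5*g*t^2 = 0.5*9.81*2.323^2 = 26.469 m ≈ 2647 cm

2647 cm


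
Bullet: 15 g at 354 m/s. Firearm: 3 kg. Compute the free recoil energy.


v_r = m_p*v_p/m_gun = 0.015*354/3 = 1.77 m/s, E_r = 0.5*m_gun*v_r^2 = 0.5*3*1.77^2 = 4.699 J

4.699 J


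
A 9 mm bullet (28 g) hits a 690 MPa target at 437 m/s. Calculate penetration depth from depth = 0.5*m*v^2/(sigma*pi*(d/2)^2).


A = pi*(d/2)^2 = pi*(9/2)^2 = 63.6173 mm^2
E = 0.5*m*v^2 = 0.5*0.028*437^2 = 2673.57 J
depth = E/(sigma*A) = 2673.57 J / (690 MPa * 63.6173 mm^2) = 2673.57/(690 * 63.6173) m = 0.060907 m ≈ 60.91 mm

60.91 mm


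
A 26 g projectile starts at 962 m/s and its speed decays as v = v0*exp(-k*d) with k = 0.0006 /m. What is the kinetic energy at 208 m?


v = v0*exp(-k*d) = 962*exp(-0.0006*208) = 849.132 m/s
E = 0.5*m*v^2 = 0.5*0.026*849.132^2 = 9373 J

9373 J


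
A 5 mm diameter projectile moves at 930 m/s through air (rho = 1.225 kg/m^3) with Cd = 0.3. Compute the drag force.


A = pi*(d/2)^2 = pi*(5/2000)^2 = 1.96350e-05 m^2
Fd = 0.5*Cd*rho*A*v^2 = 0.5*0.3*1.225*1.96350e-05*930^2 = 3.12 N

3.12 N


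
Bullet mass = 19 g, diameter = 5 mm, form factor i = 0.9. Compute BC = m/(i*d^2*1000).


BC = m/(i*d^2*1000) = 19/(0.9 * 5^2 * 1000) = 0.0008444

0.0008444


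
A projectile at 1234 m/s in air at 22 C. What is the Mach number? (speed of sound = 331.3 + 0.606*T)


a = 331.3 + 0.606*(22) = 344.632 m/s
M = v/a = 1234/344.632 = 3.581

3.581


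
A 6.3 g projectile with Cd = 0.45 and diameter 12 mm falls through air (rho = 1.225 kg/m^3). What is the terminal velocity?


A = pi*(d/2)^2 = pi*(12/2000)^2 = 1.13097e-04 m^2
vt = sqrt(2mg/(Cd*rho*A)) = sqrt(2*0.0063*9.81/(0.45 * 1.225 * 1.13097e-04)) = 44.53 m/s

44.53 m/s


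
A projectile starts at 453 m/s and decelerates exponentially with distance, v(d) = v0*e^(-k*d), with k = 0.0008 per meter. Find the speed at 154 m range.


v = v0*exp(-k*d) = 453*exp(-0.0008*154) = 400.5 m/s

400.5 m/s


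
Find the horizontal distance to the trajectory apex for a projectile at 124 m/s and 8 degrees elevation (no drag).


R = v0^2*sin(2*theta)/g = 124^2*sin(2*8°)/9.81 = 432.029 m
apex_dist = R/2 = 432.029/2 = 216 m

216 m


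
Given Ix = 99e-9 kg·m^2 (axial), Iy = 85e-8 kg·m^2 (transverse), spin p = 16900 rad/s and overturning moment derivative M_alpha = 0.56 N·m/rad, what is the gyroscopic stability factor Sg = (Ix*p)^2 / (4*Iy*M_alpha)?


Sg = Ix^2 * p^2 / (4 * Iy * M_alpha) = (99e-9)^2 * 16900^2 / (4 * 85e-8 * 0.56) = 1.47

1.47


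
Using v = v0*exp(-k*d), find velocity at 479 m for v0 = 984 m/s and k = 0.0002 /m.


v = v0*exp(-k*d) = 984*exp(-0.0002*479) = 894.1 m/s

894.1 m/s


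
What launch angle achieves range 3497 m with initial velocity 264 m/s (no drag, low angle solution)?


sin(2*theta) = R*g/v0^2 = 3497*9.81/264^2 = 0.492217, theta = arcsin(0.492217)/2 = 14.74°

14.74 degrees


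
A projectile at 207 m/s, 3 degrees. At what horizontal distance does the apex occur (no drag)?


R = v0^2*sin(2*theta)/g = 207^2*sin(2*3°)/9.81 = 456.569 m
apex_dist = R/2 = 456.569/2 = 228.3 m

228.3 m


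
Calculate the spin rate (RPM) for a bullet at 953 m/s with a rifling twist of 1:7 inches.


twist_m = 7*0.0254 = 0.1778 m
spin = v/twist = 953/0.1778 = 5359.955 rev/s
RPM = spin*60 = 5359.955*60 ≈ 321597 RPM

321597 RPM


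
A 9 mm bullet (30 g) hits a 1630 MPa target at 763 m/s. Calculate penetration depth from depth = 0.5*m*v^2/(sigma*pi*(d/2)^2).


A = pi*(d/2)^2 = pi*(9/2)^2 = 63.6173 mm^2
E = 0.5*m*v^2 = 0.5*0.03*763^2 = 8732.53 J
depth = E/(sigma*A) = 8732.53 J / (1630 MPa * 63.6173 mm^2) = 8732.53/(1630 * 63.6173) m = 0.0842127 m ≈ 84.21 mm

84.21 mm


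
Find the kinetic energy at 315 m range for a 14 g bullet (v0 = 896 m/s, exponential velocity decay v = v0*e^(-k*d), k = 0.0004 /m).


v = v0*exp(-k*d) = 896*exp(-0.0004*315) = 789.927 m/s
E = 0.5*m*v^2 = 0.5*0.014*789.927^2 = 4368 J

4368 J


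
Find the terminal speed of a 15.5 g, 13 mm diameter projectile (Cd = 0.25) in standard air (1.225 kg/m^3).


A = pi*(d/2)^2 = pi*(13/2000)^2 = 1.32732e-04 m^2
vt = sqrt(2mg/(Cd*rho*A)) = sqrt(2*0.0155*9.81/(0.25 * 1.225 * 1.32732e-04)) = 86.49 m/s

86.49 m/s


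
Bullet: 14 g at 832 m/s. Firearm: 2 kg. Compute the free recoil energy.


v_r = m_p*v_p/m_gun = 0.014*832/2 = 5.824 m/s, E_r = 0.5*m_gun*v_r^2 = 0.5*2*5.824^2 = 33.92 J

33.92 J


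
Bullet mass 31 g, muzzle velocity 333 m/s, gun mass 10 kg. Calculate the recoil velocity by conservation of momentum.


v_recoil = m_p * v_p / m_gun = 0.031 * 333 / 10 = 1.032 m/s

1.032 m/s


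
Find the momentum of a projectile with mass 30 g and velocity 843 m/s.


p = m*v = 0.03*843 = 25.29 kg·m/s

25.29 kg·m/s


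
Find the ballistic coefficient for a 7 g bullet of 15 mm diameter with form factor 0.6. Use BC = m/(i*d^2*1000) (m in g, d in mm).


BC = m/(i*d^2*1000) = 7/(0.6 * 15^2 * 1000) = 5.185e-05

5.185e-05


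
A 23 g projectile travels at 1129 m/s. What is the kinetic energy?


E = 0.5*m*v^2 = 0.5*0.023*1129^2 = 14658 J

14658 J


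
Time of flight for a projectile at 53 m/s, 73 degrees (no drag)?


T = 2*v0*sin(theta)/g = 2*53*sin(73°)/9.81 = 10.33 s

10.33 s


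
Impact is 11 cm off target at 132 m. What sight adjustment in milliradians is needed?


1 mrad subtends 1 cm per 10 m of range, so adj = error_cm / (dist_m / 10) = 11 / (132/10) = 0.8333 mrad

0.8333 mrad


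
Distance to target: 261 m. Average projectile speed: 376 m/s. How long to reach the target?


t = d/v = 261/376 = 0.6941 s

0.6941 s


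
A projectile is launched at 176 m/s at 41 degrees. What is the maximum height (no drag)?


H = (v0*sin(theta))^2 / (2g) = (176*sin(41°))^2 / (2*9.81) = 679.5 m

679.5 m


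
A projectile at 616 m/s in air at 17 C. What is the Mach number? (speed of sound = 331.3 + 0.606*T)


a = 331.3 + 0.606*(17) = 341.602 m/s
M = v/a = 616/341.602 = 1.803

1.803


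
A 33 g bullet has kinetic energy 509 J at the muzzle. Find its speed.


v = sqrt(2*E/m) = sqrt(2*509/0.033) = 175.6 m/s

175.6 m/s


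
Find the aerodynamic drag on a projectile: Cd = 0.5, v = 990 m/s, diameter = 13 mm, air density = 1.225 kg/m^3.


A = pi*(d/2)^2 = pi*(13/2000)^2 = 1.32732e-04 m^2
Fd = 0.5*Cd*rho*A*v^2 = 0.5*0.5*1.225*1.32732e-04*990^2 = 39.84 N

39.84 N


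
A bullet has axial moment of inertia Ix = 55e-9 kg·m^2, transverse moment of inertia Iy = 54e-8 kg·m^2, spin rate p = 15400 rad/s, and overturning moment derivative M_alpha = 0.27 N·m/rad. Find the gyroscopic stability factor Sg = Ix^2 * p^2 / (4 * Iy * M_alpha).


Sg = Ix^2 * p^2 / (4 * Iy * M_alpha) = (55e-9)^2 * 15400^2 / (4 * 54e-8 * 0.27) = 1.23

1.23


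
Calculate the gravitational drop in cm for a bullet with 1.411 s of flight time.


drop = 0.5*g*t^2 = 0.5*9.81*1.411^2 = 9.76547 m ≈ 976.5 cm

976.5 cm


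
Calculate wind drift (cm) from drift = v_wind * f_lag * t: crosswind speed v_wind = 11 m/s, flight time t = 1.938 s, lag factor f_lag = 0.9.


drift = v_wind * lag * t = 11 * 0.9 * 1.938 = 19.1862 m ≈ 1919 cm

1919 cm


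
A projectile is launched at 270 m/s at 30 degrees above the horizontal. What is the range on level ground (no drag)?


R = v0^2 * sin(2*theta) / g = 270^2 * sin(2*30°) / 9.81 = 6436 m

6436 m


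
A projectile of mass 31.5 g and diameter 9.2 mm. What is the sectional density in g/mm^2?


SD = m/d^2 = 31.5/9.2^2 = 0.3722 g/mm^2

0.3722 g/mm^2


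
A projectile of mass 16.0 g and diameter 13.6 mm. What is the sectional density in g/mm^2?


SD = m/d^2 = 16.0/13.6^2 = 0.08651 g/mm^2

0.08651 g/mm^2


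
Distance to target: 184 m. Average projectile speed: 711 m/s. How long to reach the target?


t = d/v = 184/711 = 0.2588 s

0.2588 s


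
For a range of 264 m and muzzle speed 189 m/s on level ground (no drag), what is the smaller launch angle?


sin(2*theta) = R*g/v0^2 = 264*9.81/189^2 = 0.0725019, theta = arcsin(0.0725019)/2 = 2.079°

2.079 degrees


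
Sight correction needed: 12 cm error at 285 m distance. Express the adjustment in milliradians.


1 mrad subtends 1 cm per 10 m of range, so adj = error_cm / (dist_m / 10) = 12 / (285/10) = 0.4211 mrad

0.4211 mrad


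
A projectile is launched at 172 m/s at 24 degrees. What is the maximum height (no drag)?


H = (v0*sin(theta))^2 / (2g) = (172*sin(24°))^2 / (2*9.81) = 249.5 m

249.5 m


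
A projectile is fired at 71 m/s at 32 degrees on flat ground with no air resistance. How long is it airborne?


T = 2*v0*sin(theta)/g = 2*71*sin(32°)/9.81 = 7.671 s

7.671 s


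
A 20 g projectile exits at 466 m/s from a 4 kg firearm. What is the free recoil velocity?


v_recoil = m_p * v_p / m_gun = 0.02 * 466 / 4 = 2.33 m/s

2.33 m/s


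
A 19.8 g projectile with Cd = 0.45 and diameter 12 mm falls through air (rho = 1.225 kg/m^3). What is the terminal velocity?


A = pi*(d/2)^2 = pi*(12/2000)^2 = 1.13097e-04 m^2
vt = sqrt(2mg/(Cd*rho*A)) = sqrt(2*0.0198*9.81/(0.45 * 1.225 * 1.13097e-04)) = 78.94 m/s

78.94 m/s


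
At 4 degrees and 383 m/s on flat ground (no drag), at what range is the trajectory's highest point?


R = v0^2*sin(2*theta)/g = 383^2*sin(2*4°)/9.81 = 2081.06 m
apex_dist = R/2 = 2081.06/2 = 1041 m

1041 m


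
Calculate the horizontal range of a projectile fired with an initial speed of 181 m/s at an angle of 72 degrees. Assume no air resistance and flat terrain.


R = v0^2 * sin(2*theta) / g = 181^2 * sin(2*72°) / 9.81 = 1963 m

1963 m


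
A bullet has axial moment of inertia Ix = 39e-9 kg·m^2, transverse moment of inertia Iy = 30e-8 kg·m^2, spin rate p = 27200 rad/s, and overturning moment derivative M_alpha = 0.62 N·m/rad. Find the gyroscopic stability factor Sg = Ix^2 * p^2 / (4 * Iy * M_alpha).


Sg = Ix^2 * p^2 / (4 * Iy * M_alpha) = (39e-9)^2 * 27200^2 / (4 * 30e-8 * 0.62) = 1.512

1.512


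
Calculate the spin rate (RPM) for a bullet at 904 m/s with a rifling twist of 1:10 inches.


twist_m = 10*0.0254 = 0.254 m
spin = v/twist = 904/0.254 = 3559.055 rev/s
RPM = spin*60 = 3559.055*60 ≈ 213543 RPM

213543 RPM


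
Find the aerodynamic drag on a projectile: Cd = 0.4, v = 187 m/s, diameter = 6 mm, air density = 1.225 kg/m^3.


A = pi*(d/2)^2 = pi*(6/2000)^2 = 2.82743e-05 m^2
Fd = 0.5*Cd*rho*A*v^2 = 0.5*0.4*1.225*2.82743e-05*187^2 = 0.2422 N

0.2422 N


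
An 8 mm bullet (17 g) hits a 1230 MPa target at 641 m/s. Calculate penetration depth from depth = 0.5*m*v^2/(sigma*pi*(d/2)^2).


A = pi*(d/2)^2 = pi*(8/2)^2 = 50.2655 mm^2
E = 0.5*m*v^2 = 0.5*0.017*641^2 = 3492.49 J
depth = E/(sigma*A) = 3492.49 J / (1230 MPa * 50.2655 mm^2) = 3492.49/(1230 * 50.2655) m = 0.0564885 m ≈ 56.49 mm

56.49 mm


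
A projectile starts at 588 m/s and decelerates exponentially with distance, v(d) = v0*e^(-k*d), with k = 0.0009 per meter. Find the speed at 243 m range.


v = v0*exp(-k*d) = 588*exp(-0.0009*243) = 472.5 m/s

472.5 m/s


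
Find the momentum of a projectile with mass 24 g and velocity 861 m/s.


p = m*v = 0.024*861 = 20.66 kg·m/s

20.66 kg·m/s


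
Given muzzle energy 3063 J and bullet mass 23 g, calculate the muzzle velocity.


v = sqrt(2*E/m) = sqrt(2*3063/0.023) = 516.1 m/s

516.1 m/s


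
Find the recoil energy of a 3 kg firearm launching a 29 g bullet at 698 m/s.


v_r = m_p*v_p/m_gun = 0.029*698/3 = 6.74733 m/s, E_r = 0.5*m_gun*v_r^2 = 0.5*3*6.74733^2 = 68.29 J

68.29 J


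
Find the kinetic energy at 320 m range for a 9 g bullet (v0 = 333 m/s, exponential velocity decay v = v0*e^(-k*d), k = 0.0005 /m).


v = v0*exp(-k*d) = 333*exp(-0.0005*320) = 283.764 m/s
E = 0.5*m*v^2 = 0.5*0.009*283.764^2 = 362.3 J

362.3 J


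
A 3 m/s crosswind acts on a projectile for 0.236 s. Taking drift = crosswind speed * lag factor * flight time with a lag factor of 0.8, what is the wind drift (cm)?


drift = v_wind * lag * t = 3 * 0.8 * 0.236 = 0.5664 m ≈ 56.64 cm

56.64 cm


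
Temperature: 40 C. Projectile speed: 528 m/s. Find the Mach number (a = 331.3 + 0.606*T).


a = 331.3 + 0.606*(40) = 355.54 m/s
M = v/a = 528/355.54 = 1.485

1.485


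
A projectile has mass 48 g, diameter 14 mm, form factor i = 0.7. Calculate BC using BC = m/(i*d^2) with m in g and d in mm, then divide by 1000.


BC = m/(i*d^2*1000) = 48/(0.7 * 14^2 * 1000) = 0.0003499

0.0003499


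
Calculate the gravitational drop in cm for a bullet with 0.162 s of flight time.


drop = 0.5*g*t^2 = 0.5*9.81*0.162^2 = 0.128727 m ≈ 12.87 cm

12.87 cm


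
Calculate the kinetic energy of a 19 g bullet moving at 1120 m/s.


E = 0.5*m*v^2 = 0.5*0.019*1120^2 = 11917 J

11917 J


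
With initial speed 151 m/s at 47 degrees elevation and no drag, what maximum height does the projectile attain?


H = (v0*sin(theta))^2 / (2g) = (151*sin(47°))^2 / (2*9.81) = 621.6 m

621.6 m


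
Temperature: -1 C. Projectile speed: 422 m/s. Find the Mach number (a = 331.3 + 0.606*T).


a = 331.3 + 0.606*(-1) = 330.694 m/s
M = v/a = 422/330.694 = 1.276

1.276


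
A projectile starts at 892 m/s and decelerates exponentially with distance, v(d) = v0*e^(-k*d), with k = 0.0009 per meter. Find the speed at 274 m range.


v = v0*exp(-k*d) = 892*exp(-0.0009*274) = 697.1 m/s

697.1 m/s


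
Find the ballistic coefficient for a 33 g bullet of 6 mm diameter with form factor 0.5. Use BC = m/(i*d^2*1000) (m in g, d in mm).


BC = m/(i*d^2*1000) = 33/(0.5 * 6^2 * 1000) = 0.001833

0.001833


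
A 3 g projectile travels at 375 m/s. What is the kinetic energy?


E = 0.5*m*v^2 = 0.5*0.003*375^2 = 210.9 J

210.9 J


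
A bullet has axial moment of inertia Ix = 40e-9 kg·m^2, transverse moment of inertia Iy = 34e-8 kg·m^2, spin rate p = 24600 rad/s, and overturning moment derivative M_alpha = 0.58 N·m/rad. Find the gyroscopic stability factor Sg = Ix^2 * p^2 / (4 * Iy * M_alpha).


Sg = Ix^2 * p^2 / (4 * Iy * M_alpha) = (40e-9)^2 * 24600^2 / (4 * 34e-8 * 0.58) = 1.228

1.228


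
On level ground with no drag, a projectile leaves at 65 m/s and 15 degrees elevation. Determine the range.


R = v0^2 * sin(2*theta) / g = 65^2 * sin(2*15°) / 9.81 = 215.3 m

215.3 m


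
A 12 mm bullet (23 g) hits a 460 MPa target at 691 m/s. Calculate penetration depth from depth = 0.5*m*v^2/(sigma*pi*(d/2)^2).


A = pi*(d/2)^2 = pi*(12/2)^2 = 113.097 mm^2
E = 0.5*m*v^2 = 0.5*0.023*691^2 = 5491.03 J
depth = E/(sigma*A) = 5491.03 J / (460 MPa * 113.097 mm^2) = 5491.03/(460 * 113.097) m = 0.105546 m ≈ 105.5 mm

105.5 mm


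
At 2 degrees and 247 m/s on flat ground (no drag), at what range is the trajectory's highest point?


R = v0^2*sin(2*theta)/g = 247^2*sin(2*2°)/9.81 = 433.82 m
apex_dist = R/2 = 433.82/2 = 216.9 m

216.9 m


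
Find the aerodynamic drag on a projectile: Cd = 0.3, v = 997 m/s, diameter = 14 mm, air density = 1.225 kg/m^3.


A = pi*(d/2)^2 = pi*(14/2000)^2 = 1.53938e-04 m^2
Fd = 0.5*Cd*rho*A*v^2 = 0.5*0.3*1.225*1.53938e-04*997^2 = 28.12 N

28.12 N


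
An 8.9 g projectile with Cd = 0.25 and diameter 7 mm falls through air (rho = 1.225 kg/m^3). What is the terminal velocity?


A = pi*(d/2)^2 = pi*(7/2000)^2 = 3.84845e-05 m^2
vt = sqrt(2mg/(Cd*rho*A)) = sqrt(2*0.0089*9.81/(0.25 * 1.225 * 3.84845e-05)) = 121.7 m/s

121.7 m/s


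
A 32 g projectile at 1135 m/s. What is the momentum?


p = m*v = 0.032*1135 = 36.32 kg·m/s

36.32 kg·m/s


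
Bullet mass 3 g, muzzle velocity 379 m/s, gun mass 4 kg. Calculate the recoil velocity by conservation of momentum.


v_recoil = m_p * v_p / m_gun = 0.003 * 379 / 4 = 0.2843 m/s

0.2843 m/s


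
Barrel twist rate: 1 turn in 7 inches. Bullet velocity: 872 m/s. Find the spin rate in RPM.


twist_m = 7*0.0254 = 0.1778 m
spin = v/twist = 872/0.1778 = 4904.387 rev/s
RPM = spin*60 = 4904.387*60 ≈ 294263 RPM

294263 RPM


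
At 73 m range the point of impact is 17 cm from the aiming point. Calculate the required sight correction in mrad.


1 mrad subtends 1 cm per 10 m of range, so adj = error_cm / (dist_m / 10) = 17 / (73/10) = 2.329 mrad

2.329 mrad


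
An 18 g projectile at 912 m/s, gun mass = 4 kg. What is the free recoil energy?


v_r = m_p*v_p/m_gun = 0.018*912/4 = 4.104 m/s, E_r = 0.5*m_gun*v_r^2 = 0.5*4*4.104^2 = 33.69 J

33.69 J


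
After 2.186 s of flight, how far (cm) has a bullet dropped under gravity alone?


drop = 0.5*g*t^2 = 0.5*9.81*2.186^2 = 23.439 m ≈ 2344 cm

2344 cm


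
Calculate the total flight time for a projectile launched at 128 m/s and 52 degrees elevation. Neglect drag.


T = 2*v0*sin(theta)/g = 2*128*sin(52°)/9.81 = 20.56 s

20.56 s


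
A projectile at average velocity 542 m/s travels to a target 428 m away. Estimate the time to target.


t = d/v = 428/542 = 0.7897 s

0.7897 s


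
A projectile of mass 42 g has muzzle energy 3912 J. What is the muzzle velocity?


v = sqrt(2*E/m) = sqrt(2*3912/0.042) = 431.6 m/s

431.6 m/s


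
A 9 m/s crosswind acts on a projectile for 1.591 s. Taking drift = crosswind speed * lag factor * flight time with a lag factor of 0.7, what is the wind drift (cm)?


drift = v_wind * lag * t = 9 * 0.7 * 1.591 = 10.0233 m ≈ 1002 cm

1002 cm


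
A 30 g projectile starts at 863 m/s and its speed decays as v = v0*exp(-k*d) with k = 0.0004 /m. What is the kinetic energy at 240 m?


v = v0*exp(-k*d) = 863*exp(-0.0004*240) = 784.004 m/s
E = 0.5*m*v^2 = 0.5*0.03*784.004^2 = 9220 J

9220 J


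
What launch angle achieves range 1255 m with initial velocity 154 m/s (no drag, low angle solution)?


sin(2*theta) = R*g/v0^2 = 1255*9.81/154^2 = 0.519124, theta = arcsin(0.519124)/2 = 15.64°

15.64 degrees


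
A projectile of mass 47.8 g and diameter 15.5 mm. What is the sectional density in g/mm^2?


SD = m/d^2 = 47.8/15.5^2 = 0.199 g/mm^2

0.199 g/mm^2


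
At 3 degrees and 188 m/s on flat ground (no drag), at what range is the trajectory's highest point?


R = v0^2*sin(2*theta)/g = 188^2*sin(2*3°)/9.81 = 376.601 m
apex_dist = R/2 = 376.601/2 = 188.3 m

188.3 m


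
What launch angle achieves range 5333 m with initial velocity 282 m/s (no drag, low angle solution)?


sin(2*theta) = R*g/v0^2 = 5333*9.81/282^2 = 0.657873, theta = arcsin(0.657873)/2 = 20.57°

20.57 degrees


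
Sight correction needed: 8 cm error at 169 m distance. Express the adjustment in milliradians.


1 mrad subtends 1 cm per 10 m of range, so adj = error_cm / (dist_m / 10) = 8 / (169/10) = 0.4734 mrad

0.4734 mrad


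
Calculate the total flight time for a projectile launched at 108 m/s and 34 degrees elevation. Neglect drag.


T = 2*v0*sin(theta)/g = 2*108*sin(34°)/9.81 = 12.31 s

12.31 s


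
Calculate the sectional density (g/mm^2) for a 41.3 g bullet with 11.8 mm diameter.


SD = m/d^2 = 41.3/11.8^2 = 0.2966 g/mm^2

0.2966 g/mm^2


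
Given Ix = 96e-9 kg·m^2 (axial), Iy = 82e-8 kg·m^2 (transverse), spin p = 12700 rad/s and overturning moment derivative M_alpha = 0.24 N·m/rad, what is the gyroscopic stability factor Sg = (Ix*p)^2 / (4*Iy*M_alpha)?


Sg = Ix^2 * p^2 / (4 * Iy * M_alpha) = (96e-9)^2 * 12700^2 / (4 * 82e-8 * 0.24) = 1.888

1.888


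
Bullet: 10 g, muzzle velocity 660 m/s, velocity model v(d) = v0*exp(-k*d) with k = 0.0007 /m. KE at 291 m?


v = v0*exp(-k*d) = 660*exp(-0.0007*291) = 538.367 m/s
E = 0.5*m*v^2 = 0.5*0.01*538.367^2 = 1449 J

1449 J


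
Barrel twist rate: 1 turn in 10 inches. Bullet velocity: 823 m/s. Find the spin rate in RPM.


twist_m = 10*0.0254 = 0.254 m
spin = v/twist = 823/0.254 = 3240.157 rev/s
RPM = spin*60 = 3240.157*60 ≈ 194409 RPM

194409 RPM


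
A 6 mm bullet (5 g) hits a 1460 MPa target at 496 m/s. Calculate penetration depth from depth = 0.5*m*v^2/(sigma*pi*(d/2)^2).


A = pi*(d/2)^2 = pi*(6/2)^2 = 28.2743 mm^2
E = 0.5*m*v^2 = 0.5*0.005*496^2 = 615.04 J
depth = E/(sigma*A) = 615.04 J / (1460 MPa * 28.2743 mm^2) = 615.04/(1460 * 28.2743) m = 0.014899 m ≈ 14.9 mm

14.9 mm


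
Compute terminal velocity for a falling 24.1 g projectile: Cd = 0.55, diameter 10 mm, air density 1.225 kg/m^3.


A = pi*(d/2)^2 = pi*(10/2000)^2 = 7.85398e-05 m^2
vt = sqrt(2mg/(Cd*rho*A)) = sqrt(2*0.0241*9.81/(0.55 * 1.225 * 7.85398e-05)) = 94.53 m/s

94.53 m/s


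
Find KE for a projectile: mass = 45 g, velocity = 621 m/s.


E = 0.5*m*v^2 = 0.5*0.045*621^2 = 8677 J

8677 J


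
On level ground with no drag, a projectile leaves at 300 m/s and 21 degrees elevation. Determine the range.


R = v0^2 * sin(2*theta) / g = 300^2 * sin(2*21°) / 9.81 = 6139 m

6139 m


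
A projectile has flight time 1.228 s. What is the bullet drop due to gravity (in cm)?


drop = 0.5*g*t^2 = 0.5*9.81*1.228^2 = 7.39666 m ≈ 739.7 cm

739.7 cm


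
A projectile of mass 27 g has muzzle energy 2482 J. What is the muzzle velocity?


v = sqrt(2*E/m) = sqrt(2*2482/0.027) = 428.8 m/s

428.8 m/s


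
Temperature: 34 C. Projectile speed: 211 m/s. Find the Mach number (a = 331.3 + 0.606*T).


a = 331.3 + 0.606*(34) = 351.904 m/s
M = v/a = 211/351.904 = 0.5996

0.5996


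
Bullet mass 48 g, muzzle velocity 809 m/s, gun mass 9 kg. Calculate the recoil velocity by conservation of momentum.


v_recoil = m_p * v_p / m_gun = 0.048 * 809 / 9 = 4.315 m/s

4.315 m/s


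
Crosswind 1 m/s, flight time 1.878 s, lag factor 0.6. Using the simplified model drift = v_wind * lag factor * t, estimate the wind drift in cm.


drift = v_wind * lag * t = 1 * 0.6 * 1.878 = 1.1268 m ≈ 112.7 cm

112.7 cm


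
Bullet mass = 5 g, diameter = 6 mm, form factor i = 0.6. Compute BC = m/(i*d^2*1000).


BC = m/(i*d^2*1000) = 5/(0.6 * 6^2 * 1000) = 0.0002315

0.0002315


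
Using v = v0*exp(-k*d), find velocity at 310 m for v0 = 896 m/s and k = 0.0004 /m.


v = v0*exp(-k*d) = 896*exp(-0.0004*310) = 791.5 m/s

791.5 m/s


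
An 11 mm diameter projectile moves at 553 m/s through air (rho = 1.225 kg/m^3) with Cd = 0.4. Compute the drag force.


A = pi*(d/2)^2 = pi*(11/2000)^2 = 9.50332e-05 m^2
Fd = 0.5*Cd*rho*A*v^2 = 0.5*0.4*1.225*9.50332e-05*553^2 = 7.12 N

7.12 N


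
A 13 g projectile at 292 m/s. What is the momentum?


p = m*v = 0.013*292 = 3.796 kg·m/s

3.796 kg·m/s


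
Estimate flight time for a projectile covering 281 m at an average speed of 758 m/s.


t = d/v = 281/758 = 0.3707 s

0.3707 s


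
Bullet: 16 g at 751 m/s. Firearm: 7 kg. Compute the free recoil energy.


v_r = m_p*v_p/m_gun = 0.016*751/7 = 1.71657 m/s, E_r = 0.5*m_gun*v_r^2 = 0.5*7*1.71657^2 = 10.31 J

10.31 J


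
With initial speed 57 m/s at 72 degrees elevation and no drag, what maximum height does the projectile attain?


H = (v0*sin(theta))^2 / (2g) = (57*sin(72°))^2 / (2*9.81) = 149.8 m

149.8 m


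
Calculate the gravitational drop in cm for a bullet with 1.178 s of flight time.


drop = 0.5*g*t^2 = 0.5*9.81*1.178^2 = 6.80659 m ≈ 680.7 cm

680.7 cm


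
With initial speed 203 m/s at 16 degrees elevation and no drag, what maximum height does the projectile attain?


H = (v0*sin(theta))^2 / (2g) = (203*sin(16°))^2 / (2*9.81) = 159.6 m

159.6 m


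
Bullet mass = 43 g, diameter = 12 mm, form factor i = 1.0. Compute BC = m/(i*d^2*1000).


BC = m/(i*d^2*1000) = 43/(1.0 * 12^2 * 1000) = 0.0002986

0.0002986


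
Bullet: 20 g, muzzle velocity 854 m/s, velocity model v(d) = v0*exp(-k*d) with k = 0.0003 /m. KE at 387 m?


v = v0*exp(-k*d) = 854*exp(-0.0003*387) = 760.39 m/s
E = 0.5*m*v^2 = 0.5*0.02*760.39^2 = 5782 J

5782 J


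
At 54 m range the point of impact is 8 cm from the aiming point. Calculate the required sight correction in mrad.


1 mrad subtends 1 cm per 10 m of range, so adj = error_cm / (dist_m / 10) = 8 / (54/10) = 1.481 mrad

1.481 mrad


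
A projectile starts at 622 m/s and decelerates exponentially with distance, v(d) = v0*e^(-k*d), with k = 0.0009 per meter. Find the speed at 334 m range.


v = v0*exp(-k*d) = 622*exp(-0.0009*334) = 460.5 m/s

460.5 m/s


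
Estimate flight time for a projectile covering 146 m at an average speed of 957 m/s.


t = d/v = 146/957 = 0.1526 s

0.1526 s


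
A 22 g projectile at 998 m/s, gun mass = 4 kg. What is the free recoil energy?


v_r = m_p*v_p/m_gun = 0.022*998/4 = 5.489 m/s, E_r = 0.5*m_gun*v_r^2 = 0.5*4*5.489^2 = 60.26 J

60.26 J


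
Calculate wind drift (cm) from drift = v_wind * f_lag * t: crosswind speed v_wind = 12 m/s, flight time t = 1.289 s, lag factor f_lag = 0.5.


drift = v_wind * lag * t = 12 * 0.5 * 1.289 = 7.734 m ≈ 773.4 cm

773.4 cm


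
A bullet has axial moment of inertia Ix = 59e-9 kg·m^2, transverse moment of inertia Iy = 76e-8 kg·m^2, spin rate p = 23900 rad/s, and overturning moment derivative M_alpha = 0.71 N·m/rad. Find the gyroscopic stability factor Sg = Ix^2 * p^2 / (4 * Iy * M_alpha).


Sg = Ix^2 * p^2 / (4 * Iy * M_alpha) = (59e-9)^2 * 23900^2 / (4 * 76e-8 * 0.71) = 0.9212

0.9212


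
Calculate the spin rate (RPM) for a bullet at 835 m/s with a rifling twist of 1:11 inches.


twist_m = 11*0.0254 = 0.2794 m
spin = v/twist = 835/0.2794 = 2988.547 rev/s
RPM = spin*60 = 2988.547*60 ≈ 179313 RPM

179313 RPM


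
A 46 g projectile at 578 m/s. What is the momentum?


p = m*v = 0.046*578 = 26.59 kg·m/s

26.59 kg·m/s


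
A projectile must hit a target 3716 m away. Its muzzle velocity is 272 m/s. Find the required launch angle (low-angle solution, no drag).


sin(2*theta) = R*g/v0^2 = 3716*9.81/272^2 = 0.492728, theta = arcsin(0.492728)/2 = 14.76°

14.76 degrees


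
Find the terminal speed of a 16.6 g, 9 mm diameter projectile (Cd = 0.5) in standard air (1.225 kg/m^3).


A = pi*(d/2)^2 = pi*(9/2000)^2 = 6.36173e-05 m^2
vt = sqrt(2mg/(Cd*rho*A)) = sqrt(2*0.0166*9.81/(0.5 * 1.225 * 6.36173e-05)) = 91.42 m/s

91.42 m/s


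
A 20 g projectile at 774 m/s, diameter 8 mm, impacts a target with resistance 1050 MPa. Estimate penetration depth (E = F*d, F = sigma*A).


A = pi*(d/2)^2 = pi*(8/2)^2 = 50.2655 mm^2
E = 0.5*m*v^2 = 0.5*0.02*774^2 = 5990.76 J
depth = E/(sigma*A) = 5990.76 J / (1050 MPa * 50.2655 mm^2) = 5990.76/(1050 * 50.2655) m = 0.113507 m ≈ 113.5 mm

113.5 mm


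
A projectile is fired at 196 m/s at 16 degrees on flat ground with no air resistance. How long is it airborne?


T = 2*v0*sin(theta)/g = 2*196*sin(16°)/9.81 = 11.01 s

11.01 s


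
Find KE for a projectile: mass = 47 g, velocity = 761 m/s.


E = 0.5*m*v^2 = 0.5*0.047*761^2 = 13609 J

13609 J


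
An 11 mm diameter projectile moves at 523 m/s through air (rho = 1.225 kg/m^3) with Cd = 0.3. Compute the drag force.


A = pi*(d/2)^2 = pi*(11/2000)^2 = 9.50332e-05 m^2
Fd = 0.5*Cd*rho*A*v^2 = 0.5*0.3*1.225*9.50332e-05*523^2 = 4.776 N

4.776 N


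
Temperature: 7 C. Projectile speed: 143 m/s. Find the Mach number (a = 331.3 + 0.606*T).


a = 331.3 + 0.606*(7) = 335.542 m/s
M = v/a = 143/335.542 = 0.4262

0.4262


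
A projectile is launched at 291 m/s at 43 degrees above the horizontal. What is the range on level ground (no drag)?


R = v0^2 * sin(2*theta) / g = 291^2 * sin(2*43°) / 9.81 = 8611 m

8611 m


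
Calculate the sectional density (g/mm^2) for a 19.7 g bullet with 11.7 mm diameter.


SD = m/d^2 = 19.7/11.7^2 = 0.1439 g/mm^2

0.1439 g/mm^2


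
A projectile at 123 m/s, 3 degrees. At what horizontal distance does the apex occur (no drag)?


R = v0^2*sin(2*theta)/g = 123^2*sin(2*3°)/9.81 = 161.204 m
apex_dist = R/2 = 161.204/2 = 80.6 m

80.6 m


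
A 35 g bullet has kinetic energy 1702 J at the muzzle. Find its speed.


v = sqrt(2*E/m) = sqrt(2*1702/0.035) = 311.9 m/s

311.9 m/s


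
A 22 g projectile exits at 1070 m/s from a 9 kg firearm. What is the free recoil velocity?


v_recoil = m_p * v_p / m_gun = 0.022 * 1070 / 9 = 2.616 m/s

2.616 m/s


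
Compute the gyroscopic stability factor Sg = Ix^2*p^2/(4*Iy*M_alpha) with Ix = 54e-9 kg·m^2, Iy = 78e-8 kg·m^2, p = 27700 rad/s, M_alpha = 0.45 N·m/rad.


Sg = Ix^2 * p^2 / (4 * Iy * M_alpha) = (54e-9)^2 * 27700^2 / (4 * 78e-8 * 0.45) = 1.594

1.594


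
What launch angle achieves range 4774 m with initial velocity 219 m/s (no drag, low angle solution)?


sin(2*theta) = R*g/v0^2 = 4774*9.81/219^2 = 0.97648, theta = arcsin(0.97648)/2 = 38.77°

38.77 degrees


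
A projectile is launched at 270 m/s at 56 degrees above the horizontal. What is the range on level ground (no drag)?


R = v0^2 * sin(2*theta) / g = 270^2 * sin(2*56°) / 9.81 = 6890 m

6890 m


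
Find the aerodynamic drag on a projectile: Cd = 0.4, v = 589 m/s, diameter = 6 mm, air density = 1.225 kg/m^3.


A = pi*(d/2)^2 = pi*(6/2000)^2 = 2.82743e-05 m^2
Fd = 0.5*Cd*rho*A*v^2 = 0.5*0.4*1.225*2.82743e-05*589^2 = 2.403 N

2.403 N


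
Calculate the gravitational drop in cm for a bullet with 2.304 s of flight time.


drop = 0.5*g*t^2 = 0.5*9.81*2.304^2 = 26.0378 m ≈ 2604 cm

2604 cm


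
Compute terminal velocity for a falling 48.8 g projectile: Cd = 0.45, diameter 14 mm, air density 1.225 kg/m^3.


A = pi*(d/2)^2 = pi*(14/2000)^2 = 1.53938e-04 m^2
vt = sqrt(2mg/(Cd*rho*A)) = sqrt(2*0.0488*9.81/(0.45 * 1.225 * 1.53938e-04)) = 106.2 m/s

106.2 m/s


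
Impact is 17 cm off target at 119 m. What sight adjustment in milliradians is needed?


1 mrad subtends 1 cm per 10 m of range, so adj = error_cm / (dist_m / 10) = 17 / (119/10) = 1.429 mrad

1.429 mrad


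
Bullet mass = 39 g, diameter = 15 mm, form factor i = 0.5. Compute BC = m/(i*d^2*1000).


BC = m/(i*d^2*1000) = 39/(0.5 * 15^2 * 1000) = 0.0003467

0.0003467


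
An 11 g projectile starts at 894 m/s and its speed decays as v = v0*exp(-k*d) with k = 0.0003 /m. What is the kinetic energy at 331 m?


v = v0*exp(-k*d) = 894*exp(-0.0003*331) = 809.491 m/s
E = 0.5*m*v^2 = 0.5*0.011*809.491^2 = 3604 J

3604 J


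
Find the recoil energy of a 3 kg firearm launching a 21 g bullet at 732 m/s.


v_r = m_p*v_p/m_gun = 0.021*732/3 = 5.124 m/s, E_r = 0.5*m_gun*v_r^2 = 0.5*3*5.124^2 = 39.38 J

39.38 J


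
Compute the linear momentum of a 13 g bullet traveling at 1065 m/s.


p = m*v = 0.013*1065 = 13.84 kg·m/s

13.84 kg·m/s


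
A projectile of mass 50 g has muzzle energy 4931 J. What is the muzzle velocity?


v = sqrt(2*E/m) = sqrt(2*4931/0.05) = 444.1 m/s

444.1 m/s


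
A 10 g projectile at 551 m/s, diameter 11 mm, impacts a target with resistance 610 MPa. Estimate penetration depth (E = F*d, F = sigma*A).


A = pi*(d/2)^2 = pi*(11/2)^2 = 95.0332 mm^2
E = 0.5*m*v^2 = 0.5*0.01*551^2 = 1518.01 J
depth = E/(sigma*A) = 1518.01 J / (610 MPa * 95.0332 mm^2) = 1518.01/(610 * 95.0332) m = 0.0261859 m ≈ 26.19 mm

26.19 mm


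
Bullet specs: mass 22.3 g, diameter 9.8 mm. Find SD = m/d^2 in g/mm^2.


SD = m/d^2 = 22.3/9.8^2 = 0.2322 g/mm^2

0.2322 g/mm^2


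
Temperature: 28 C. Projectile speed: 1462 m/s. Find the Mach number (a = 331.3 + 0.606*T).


a = 331.3 + 0.606*(28) = 348.268 m/s
M = v/a = 1462/348.268 = 4.198

4.198


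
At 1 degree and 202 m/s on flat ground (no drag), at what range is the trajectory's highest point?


R = v0^2*sin(2*theta)/g = 202^2*sin(2*1°)/9.81 = 145.162 m
apex_dist = R/2 = 145.162/2 = 72.58 m

72.58 m


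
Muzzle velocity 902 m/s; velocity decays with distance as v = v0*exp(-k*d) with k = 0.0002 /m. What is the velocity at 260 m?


v = v0*exp(-k*d) = 902*exp(-0.0002*260) = 856.3 m/s

856.3 m/s


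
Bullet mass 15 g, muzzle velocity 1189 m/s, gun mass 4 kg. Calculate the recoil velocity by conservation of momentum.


v_recoil = m_p * v_p / m_gun = 0.015 * 1189 / 4 = 4.459 m/s

4.459 m/s


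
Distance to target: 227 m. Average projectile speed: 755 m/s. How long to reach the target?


t = d/v = 227/755 = 0.3007 s

0.3007 s


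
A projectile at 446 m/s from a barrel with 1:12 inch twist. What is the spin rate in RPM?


twist_m = 12*0.0254 = 0.3048 m
spin = v/twist = 446/0.3048 = 1463.255 rev/s
RPM = spin*60 = 1463.255*60 ≈ 87795 RPM

87795 RPM


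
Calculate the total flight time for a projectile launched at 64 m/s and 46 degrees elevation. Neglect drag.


T = 2*v0*sin(theta)/g = 2*64*sin(46°)/9.81 = 9.386 s

9.386 s


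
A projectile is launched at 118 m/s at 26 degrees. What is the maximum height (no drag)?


H = (v0*sin(theta))^2 / (2g) = (118*sin(26°))^2 / (2*9.81) = 136.4 m

136.4 m


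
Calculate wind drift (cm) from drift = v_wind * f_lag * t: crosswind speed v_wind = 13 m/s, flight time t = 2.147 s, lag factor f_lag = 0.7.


drift = v_wind * lag * t = 13 * 0.7 * 2.147 = 19.5377 m ≈ 1954 cm

1954 cm


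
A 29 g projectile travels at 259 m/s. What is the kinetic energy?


E = 0.5*m*v^2 = 0.5*0.029*259^2 = 972.7 J

972.7 J


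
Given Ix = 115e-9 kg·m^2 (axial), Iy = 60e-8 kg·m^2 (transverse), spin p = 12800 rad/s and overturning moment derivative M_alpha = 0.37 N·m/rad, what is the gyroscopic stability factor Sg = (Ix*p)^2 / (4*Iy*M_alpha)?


Sg = Ix^2 * p^2 / (4 * Iy * M_alpha) = (115e-9)^2 * 12800^2 / (4 * 60e-8 * 0.37) = 2.44

2.44


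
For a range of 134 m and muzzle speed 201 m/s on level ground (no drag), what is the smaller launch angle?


sin(2*theta) = R*g/v0^2 = 134*9.81/201^2 = 0.0325373, theta = arcsin(0.0325373)/2 = 0.9323°

0.9323 degrees


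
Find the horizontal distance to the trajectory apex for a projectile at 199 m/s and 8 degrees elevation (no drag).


R = v0^2*sin(2*theta)/g = 199^2*sin(2*8°)/9.81 = 1112.69 m
apex_dist = R/2 = 1112.69/2 = 556.3 m

556.3 m


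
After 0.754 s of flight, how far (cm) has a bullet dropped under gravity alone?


drop = 0.5*g*t^2 = 0.5*9.81*0.754^2 = 2.78857 m ≈ 278.9 cm

278.9 cm


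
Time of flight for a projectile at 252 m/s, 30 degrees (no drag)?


T = 2*v0*sin(theta)/g = 2*252*sin(30°)/9.81 = 25.69 s

25.69 s


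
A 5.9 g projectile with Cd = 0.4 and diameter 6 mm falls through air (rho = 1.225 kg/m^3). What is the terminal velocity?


A = pi*(d/2)^2 = pi*(6/2000)^2 = 2.82743e-05 m^2
vt = sqrt(2mg/(Cd*rho*A)) = sqrt(2*0.0059*9.81/(0.4 * 1.225 * 2.82743e-05)) = 91.41 m/s

91.41 m/s


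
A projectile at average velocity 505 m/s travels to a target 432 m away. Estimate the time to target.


t = d/v = 432/505 = 0.8554 s

0.8554 s


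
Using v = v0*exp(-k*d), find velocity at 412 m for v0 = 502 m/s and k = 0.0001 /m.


v = v0*exp(-k*d) = 502*exp(-0.0001*412) = 481.7 m/s

481.7 m/s


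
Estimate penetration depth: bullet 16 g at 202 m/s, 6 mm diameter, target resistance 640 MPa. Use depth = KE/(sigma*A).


A = pi*(d/2)^2 = pi*(6/2)^2 = 28.2743 mm^2
E = 0.5*m*v^2 = 0.5*0.016*202^2 = 326.432 J
depth = E/(sigma*A) = 326.432 J / (640 MPa * 28.2743 mm^2) = 326.432/(640 * 28.2743) m = 0.0180393 m ≈ 18.04 mm

18.04 mm


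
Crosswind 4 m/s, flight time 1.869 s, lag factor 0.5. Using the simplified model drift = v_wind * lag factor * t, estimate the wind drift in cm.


drift = v_wind * lag * t = 4 * 0.5 * 1.869 = 3.738 m ≈ 373.8 cm

373.8 cm


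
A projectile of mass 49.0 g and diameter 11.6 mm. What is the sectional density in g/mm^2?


SD = m/d^2 = 49.0/11.6^2 = 0.3641 g/mm^2

0.3641 g/mm^2


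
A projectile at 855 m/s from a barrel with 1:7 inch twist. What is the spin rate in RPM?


twist_m = 7*0.0254 = 0.1778 m
spin = v/twist = 855/0.1778 = 4808.774 rev/s
RPM = spin*60 = 4808.774*60 ≈ 288526 RPM

288526 RPM


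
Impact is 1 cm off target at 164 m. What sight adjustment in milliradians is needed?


1 mrad subtends 1 cm per 10 m of range, so adj = error_cm / (dist_m / 10) = 1 / (164/10) = 0.06098 mrad

0.06098 mrad


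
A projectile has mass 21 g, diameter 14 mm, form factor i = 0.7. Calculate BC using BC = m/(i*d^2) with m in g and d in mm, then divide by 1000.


BC = m/(i*d^2*1000) = 21/(0.7 * 14^2 * 1000) = 0.0001531

0.0001531


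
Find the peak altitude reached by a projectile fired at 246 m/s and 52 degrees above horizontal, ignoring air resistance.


H = (v0*sin(theta))^2 / (2g) = (246*sin(52°))^2 / (2*9.81) = 1915 m

1915 m


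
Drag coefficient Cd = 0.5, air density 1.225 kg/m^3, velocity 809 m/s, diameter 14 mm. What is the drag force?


A = pi*(d/2)^2 = pi*(14/2000)^2 = 1.53938e-04 m^2
Fd = 0.5*Cd*rho*A*v^2 = 0.5*0.5*1.225*1.53938e-04*809^2 = 30.85 N

30.85 N


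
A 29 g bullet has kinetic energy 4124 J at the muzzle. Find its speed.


v = sqrt(2*E/m) = sqrt(2*4124/0.029) = 533.3 m/s

533.3 m/s


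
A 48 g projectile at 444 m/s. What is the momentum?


p = m*v = 0.048*444 = 21.31 kg·m/s

21.31 kg·m/s


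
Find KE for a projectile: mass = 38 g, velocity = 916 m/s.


E = 0.5*m*v^2 = 0.5*0.038*916^2 = 15942 J

15942 J


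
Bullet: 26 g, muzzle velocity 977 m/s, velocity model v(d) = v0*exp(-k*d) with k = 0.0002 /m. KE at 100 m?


v = v0*exp(-k*d) = 977*exp(-0.0002*100) = 957.654 m/s
E = 0.5*m*v^2 = 0.5*0.026*957.654^2 = 11922 J

11922 J


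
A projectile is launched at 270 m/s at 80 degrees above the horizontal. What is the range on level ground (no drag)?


R = v0^2 * sin(2*theta) / g = 270^2 * sin(2*80°) / 9.81 = 2542 m

2542 m


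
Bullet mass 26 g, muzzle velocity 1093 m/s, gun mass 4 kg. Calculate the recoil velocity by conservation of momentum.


v_recoil = m_p * v_p / m_gun = 0.026 * 1093 / 4 = 7.104 m/s

7.104 m/s


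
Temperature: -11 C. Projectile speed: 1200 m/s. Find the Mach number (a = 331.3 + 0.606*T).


a = 331.3 + 0.606*(-11) = 324.634 m/s
M = v/a = 1200/324.634 = 3.696

3.696


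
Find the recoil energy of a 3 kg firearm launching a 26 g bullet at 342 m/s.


v_r = m_p*v_p/m_gun = 0.026*342/3 = 2.964 m/s, E_r = 0.5*m_gun*v_r^2 = 0.5*3*2.964^2 = 13.18 J

13.18 J


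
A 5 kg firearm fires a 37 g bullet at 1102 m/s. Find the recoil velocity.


v_recoil = m_p * v_p / m_gun = 0.037 * 1102 / 5 = 8.155 m/s

8.155 m/s


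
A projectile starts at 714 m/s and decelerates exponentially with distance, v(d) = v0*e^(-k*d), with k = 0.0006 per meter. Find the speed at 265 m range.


v = v0*exp(-k*d) = 714*exp(-0.0006*265) = 609 m/s

609 m/s


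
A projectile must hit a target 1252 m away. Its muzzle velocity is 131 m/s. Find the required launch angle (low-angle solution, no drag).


sin(2*theta) = R*g/v0^2 = 1252*9.81/131^2 = 0.7157, theta = arcsin(0.7157)/2 = 22.85°

22.85 degrees


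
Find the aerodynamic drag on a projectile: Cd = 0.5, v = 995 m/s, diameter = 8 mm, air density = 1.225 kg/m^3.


A = pi*(d/2)^2 = pi*(8/2000)^2 = 5.02655e-05 m^2
Fd = 0.5*Cd*rho*A*v^2 = 0.5*0.5*1.225*5.02655e-05*995^2 = 15.24 N

15.24 N


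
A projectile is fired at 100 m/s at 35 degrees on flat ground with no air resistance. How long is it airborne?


T = 2*v0*sin(theta)/g = 2*100*sin(35°)/9.81 = 11.69 s

11.69 s


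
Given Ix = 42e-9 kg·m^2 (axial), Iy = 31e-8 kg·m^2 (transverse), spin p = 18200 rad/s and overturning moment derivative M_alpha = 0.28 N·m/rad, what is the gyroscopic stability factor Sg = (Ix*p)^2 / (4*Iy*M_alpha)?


Sg = Ix^2 * p^2 / (4 * Iy * M_alpha) = (42e-9)^2 * 18200^2 / (4 * 31e-8 * 0.28) = 1.683

1.683
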